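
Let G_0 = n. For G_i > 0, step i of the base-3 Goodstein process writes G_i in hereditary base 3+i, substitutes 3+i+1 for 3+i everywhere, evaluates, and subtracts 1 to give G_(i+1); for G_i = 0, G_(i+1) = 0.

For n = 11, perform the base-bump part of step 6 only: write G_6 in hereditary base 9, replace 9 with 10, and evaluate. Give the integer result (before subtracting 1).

step 0: 11 = 3^2 + 2; sub 4 for 3: 4^2 + 2; = 18; G_1 = 18−1 = 17
step 1: 17 = 4^2 + 1; sub 5 for 4: 5^2 + 1; = 26; G_2 = 26−1 = 25
step 2: 25 = 5^2; sub 6 for 5: 6^2; = 36; G_3 = 36−1 = 35
step 3: 35 = 5·6 + 5; sub 7 for 6: 5·7 + 5; = 40; G_4 = 40−1 = 39
step 4: 39 = 5·7 + 4; sub 8 for 7: 5·8 + 4; = 44; G_5 = 44−1 = 43
step 5: 43 = 5·8 + 3; sub 9 for 8: 5·9 + 3; = 48; G_6 = 48−1 = 47
step 6: 47 = 5·9 + 2; sub 10 for 9: 5·10 + 2; = 52; G_7 = 52−1 = 51

52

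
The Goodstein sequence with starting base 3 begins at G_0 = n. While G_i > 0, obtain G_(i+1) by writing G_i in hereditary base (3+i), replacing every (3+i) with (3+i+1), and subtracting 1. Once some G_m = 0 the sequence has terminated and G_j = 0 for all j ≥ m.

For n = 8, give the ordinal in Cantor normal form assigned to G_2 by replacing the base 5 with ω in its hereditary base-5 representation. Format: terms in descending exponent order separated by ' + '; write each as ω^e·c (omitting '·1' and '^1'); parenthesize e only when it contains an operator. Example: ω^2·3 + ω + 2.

ω·2

[0] 8 ≡ 2·3 + 2 (base 3). Lift 4: 10. −1: 9.
[1] 9 ≡ 2·4 + 1 (base 4). Lift 5: 11. −1: 10.
[2] 10 ≡ 2·5 (base 5). Lift 6: 12. −1: 11.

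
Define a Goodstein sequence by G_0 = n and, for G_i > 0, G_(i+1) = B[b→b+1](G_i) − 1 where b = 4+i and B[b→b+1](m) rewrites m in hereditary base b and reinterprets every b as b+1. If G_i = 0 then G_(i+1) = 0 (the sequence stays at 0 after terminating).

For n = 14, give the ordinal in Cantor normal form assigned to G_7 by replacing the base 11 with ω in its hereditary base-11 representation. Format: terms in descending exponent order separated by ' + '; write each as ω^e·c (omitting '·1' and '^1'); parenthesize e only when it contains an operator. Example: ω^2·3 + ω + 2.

i=0: 14 = 3·4 + 2 (b=4); 4→5: 3·5 + 2 = 17; 17−1 = 16
i=1: 16 = 3·5 + 1 (b=5); 5→6: 3·6 + 1 = 19; 19−1 = 18
i=2: 18 = 3·6 (b=6); 6→7: 3·7 = 21; 21−1 = 20
i=3: 20 = 2·7 + 6 (b=7); 7→8: 2·8 + 6 = 22; 22−1 = 21
i=4: 21 = 2·8 + 5 (b=8); 8→9: 2·9 + 5 = 23; 23−1 = 22
i=5: 22 = 2·9 + 4 (b=9); 9→10: 2·10 + 4 = 24; 24−1 = 23
i=6: 23 = 2·10 + 3 (b=10); 10→11: 2·11 + 3 = 25; 25−1 = 24
i=7: 24 = 2·11 + 2 (b=11); 11→12: 2·12 + 2 = 26; 26−1 = 25

ω·2 + 2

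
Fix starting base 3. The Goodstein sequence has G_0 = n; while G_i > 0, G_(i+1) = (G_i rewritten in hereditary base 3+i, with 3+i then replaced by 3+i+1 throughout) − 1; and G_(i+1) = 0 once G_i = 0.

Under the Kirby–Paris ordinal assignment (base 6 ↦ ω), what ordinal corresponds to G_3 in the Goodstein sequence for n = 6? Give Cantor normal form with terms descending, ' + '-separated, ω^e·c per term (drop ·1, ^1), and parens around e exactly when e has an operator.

ω + 1

base 3: 6 = 2·3; at 4: 2·4 = 8; next = 7
base 4: 7 = 4 + 3; at 5: 5 + 3 = 8; next = 7
base 5: 7 = 5 + 2; at 6: 6 + 2 = 8; next = 7
base 6: 7 = 6 + 1; at 7: 7 + 1 = 8; next = 7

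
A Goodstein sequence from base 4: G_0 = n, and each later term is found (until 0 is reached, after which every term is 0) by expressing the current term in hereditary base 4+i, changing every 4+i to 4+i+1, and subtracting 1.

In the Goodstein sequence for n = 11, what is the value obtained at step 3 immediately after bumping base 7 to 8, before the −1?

16

(0) 11|_4 = 2·4 + 3 ↦ 2·5 + 3|_5 = 13 ⇒ 12
(1) 12|_5 = 2·5 + 2 ↦ 2·6 + 2|_6 = 14 ⇒ 13
(2) 13|_6 = 2·6 + 1 ↦ 2·7 + 1|_7 = 15 ⇒ 14
(3) 14|_7 = 2·7 ↦ 2·8|_8 = 16 ⇒ 15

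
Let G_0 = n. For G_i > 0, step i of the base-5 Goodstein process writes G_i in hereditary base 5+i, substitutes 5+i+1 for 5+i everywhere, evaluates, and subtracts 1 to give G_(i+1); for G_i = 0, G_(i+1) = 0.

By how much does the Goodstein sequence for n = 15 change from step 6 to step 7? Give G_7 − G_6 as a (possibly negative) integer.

(0) 15|_5 = 3·5 ↦ 3·6|_6 = 18 ⇒ 17
(1) 17|_6 = 2·6 + 5 ↦ 2·7 + 5|_7 = 19 ⇒ 18
(2) 18|_7 = 2·7 + 4 ↦ 2·8 + 4|_8 = 20 ⇒ 19
(3) 19|_8 = 2·8 + 3 ↦ 2·9 + 3|_9 = 21 ⇒ 20
(4) 20|_9 = 2·9 + 2 ↦ 2·10 + 2|_10 = 22 ⇒ 21
(5) 21|_10 = 2·10 + 1 ↦ 2·11 + 1|_11 = 23 ⇒ 22
(6) 22|_11 = 2·11 ↦ 2·12|_12 = 24 ⇒ 23

1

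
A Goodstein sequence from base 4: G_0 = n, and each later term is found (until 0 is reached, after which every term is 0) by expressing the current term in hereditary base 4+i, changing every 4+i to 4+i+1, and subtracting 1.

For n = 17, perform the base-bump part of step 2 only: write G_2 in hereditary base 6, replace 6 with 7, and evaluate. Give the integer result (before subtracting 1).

base 4: 17 = 4^2 + 1; at 5: 5^2 + 1 = 26; next = 25
base 5: 25 = 5^2; at 6: 6^2 = 36; next = 35

40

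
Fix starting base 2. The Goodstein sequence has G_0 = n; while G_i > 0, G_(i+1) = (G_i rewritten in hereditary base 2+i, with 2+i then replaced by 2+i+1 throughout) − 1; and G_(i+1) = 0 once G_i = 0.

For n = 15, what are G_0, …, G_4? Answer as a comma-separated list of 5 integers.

15, 111, 1283, 18752, 326593

G_0 = 15. HB_2(15) = 2^(2 + 1) + 2^2 + 2 + 1. Bump = 112. G_1 = 111.
G_1 = 111. HB_3(111) = 3^(3 + 1) + 3^3 + 3. Bump = 1284. G_2 = 1283.
G_2 = 1283. HB_4(1283) = 4^(4 + 1) + 4^4 + 3. Bump = 18753. G_3 = 18752.
G_3 = 18752. HB_5(18752) = 5^(5 + 1) + 5^5 + 2. Bump = 326594. G_4 = 326593.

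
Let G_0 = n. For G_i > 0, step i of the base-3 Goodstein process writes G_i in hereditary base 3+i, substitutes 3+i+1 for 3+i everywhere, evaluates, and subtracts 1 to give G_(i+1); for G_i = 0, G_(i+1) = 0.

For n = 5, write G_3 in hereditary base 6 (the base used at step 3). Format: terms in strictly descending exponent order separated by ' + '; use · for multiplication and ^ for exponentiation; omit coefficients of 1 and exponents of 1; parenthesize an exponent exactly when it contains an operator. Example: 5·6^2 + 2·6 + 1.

5 —HB3→ 3 + 2 —bump→ 4 + 2 = 6 —(−1)→ 5
5 —HB4→ 4 + 1 —bump→ 5 + 1 = 6 —(−1)→ 5
5 —HB5→ 5 —bump→ 6 = 6 —(−1)→ 5
5 —HB6→ 5 —bump→ 5 = 5 —(−1)→ 4

5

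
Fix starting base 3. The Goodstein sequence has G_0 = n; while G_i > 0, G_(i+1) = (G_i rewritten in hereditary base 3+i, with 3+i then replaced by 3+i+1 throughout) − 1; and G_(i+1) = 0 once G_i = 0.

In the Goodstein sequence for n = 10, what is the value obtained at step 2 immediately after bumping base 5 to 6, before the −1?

G_0=10  [base 3] 3^2 + 1  →[3↦4]→  4^2 + 1 = 17  −1 ⇒ G_1=16
G_1=16  [base 4] 4^2  →[4↦5]→  5^2 = 25  −1 ⇒ G_2=24
G_2=24  [base 5] 4·5 + 4  →[5↦6]→  4·6 + 4 = 28  −1 ⇒ G_3=27

28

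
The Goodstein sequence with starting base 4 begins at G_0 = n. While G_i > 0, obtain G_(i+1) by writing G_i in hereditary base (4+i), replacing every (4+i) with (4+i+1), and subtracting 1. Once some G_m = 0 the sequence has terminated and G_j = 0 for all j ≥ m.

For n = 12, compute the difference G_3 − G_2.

1

step 0: 12 = 3·4; sub 5 for 4: 3·5; = 15; G_1 = 15−1 = 14
step 1: 14 = 2·5 + 4; sub 6 for 5: 2·6 + 4; = 16; G_2 = 16−1 = 15
step 2: 15 = 2·6 + 3; sub 7 for 6: 2·7 + 3; = 17; G_3 = 17−1 = 16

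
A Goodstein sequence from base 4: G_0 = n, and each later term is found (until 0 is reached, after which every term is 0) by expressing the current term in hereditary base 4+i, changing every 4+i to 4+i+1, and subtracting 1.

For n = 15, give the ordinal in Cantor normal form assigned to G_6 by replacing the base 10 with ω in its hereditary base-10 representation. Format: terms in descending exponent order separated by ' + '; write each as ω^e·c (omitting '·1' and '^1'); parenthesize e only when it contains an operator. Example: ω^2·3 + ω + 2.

ω·2 + 5

(0) 15|_4 = 3·4 + 3 ↦ 3·5 + 3|_5 = 18 ⇒ 17
(1) 17|_5 = 3·5 + 2 ↦ 3·6 + 2|_6 = 20 ⇒ 19
(2) 19|_6 = 3·6 + 1 ↦ 3·7 + 1|_7 = 22 ⇒ 21
(3) 21|_7 = 3·7 ↦ 3·8|_8 = 24 ⇒ 23
(4) 23|_8 = 2·8 + 7 ↦ 2·9 + 7|_9 = 25 ⇒ 24
(5) 24|_9 = 2·9 + 6 ↦ 2·10 + 6|_10 = 26 ⇒ 25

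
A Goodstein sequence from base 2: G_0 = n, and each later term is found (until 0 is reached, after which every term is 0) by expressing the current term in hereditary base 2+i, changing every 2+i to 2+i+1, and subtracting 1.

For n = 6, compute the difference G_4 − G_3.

G_0 = 6. HB_2(6) = 2^2 + 2. Bump = 30. G_1 = 29.
G_1 = 29. HB_3(29) = 3^3 + 2. Bump = 258. G_2 = 257.
G_2 = 257. HB_4(257) = 4^4 + 1. Bump = 3126. G_3 = 3125.
G_3 = 3125. HB_5(3125) = 5^5. Bump = 46656. G_4 = 46655.

43530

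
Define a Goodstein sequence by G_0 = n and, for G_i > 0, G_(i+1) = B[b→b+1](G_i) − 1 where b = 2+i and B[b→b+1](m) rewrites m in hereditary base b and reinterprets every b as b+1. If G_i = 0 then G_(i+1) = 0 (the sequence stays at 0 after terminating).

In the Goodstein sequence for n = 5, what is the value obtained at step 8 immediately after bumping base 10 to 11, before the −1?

G_0=5  [base 2] 2^2 + 1  →[2↦3]→  3^3 + 1 = 28  −1 ⇒ G_1=27
G_1=27  [base 3] 3^3  →[3↦4]→  4^4 = 256  −1 ⇒ G_2=255
G_2=255  [base 4] 3·4^3 + 3·4^2 + 3·4 + 3  →[4↦5]→  3·5^3 + 3·5^2 + 3·5 + 3 = 468  −1 ⇒ G_3=467
G_3=467  [base 5] 3·5^3 + 3·5^2 + 3·5 + 2  →[5↦6]→  3·6^3 + 3·6^2 + 3·6 + 2 = 776  −1 ⇒ G_4=775
G_4=775  [base 6] 3·6^3 + 3·6^2 + 3·6 + 1  →[6↦7]→  3·7^3 + 3·7^2 + 3·7 + 1 = 1198  −1 ⇒ G_5=1197
G_5=1197  [base 7] 3·7^3 + 3·7^2 + 3·7  →[7↦8]→  3·8^3 + 3·8^2 + 3·8 = 1752  −1 ⇒ G_6=1751
G_6=1751  [base 8] 3·8^3 + 3·8^2 + 2·8 + 7  →[8↦9]→  3·9^3 + 3·9^2 + 2·9 + 7 = 2455  −1 ⇒ G_7=2454
G_7=2454  [base 9] 3·9^3 + 3·9^2 + 2·9 + 6  →[9↦10]→  3·10^3 + 3·10^2 + 2·10 + 6 = 3326  −1 ⇒ G_8=3325
G_8=3325  [base 10] 3·10^3 + 3·10^2 + 2·10 + 5  →[10↦11]→  3·11^3 + 3·11^2 + 2·11 + 5 = 4383  −1 ⇒ G_9=4382

4383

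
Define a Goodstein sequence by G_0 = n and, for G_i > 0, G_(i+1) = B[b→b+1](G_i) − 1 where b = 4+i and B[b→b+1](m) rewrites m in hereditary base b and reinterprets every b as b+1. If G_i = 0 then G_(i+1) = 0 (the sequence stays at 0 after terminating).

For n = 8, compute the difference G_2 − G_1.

0

(0) 8|_4 = 2·4 ↦ 2·5|_5 = 10 ⇒ 9
(1) 9|_5 = 5 + 4 ↦ 6 + 4|_6 = 10 ⇒ 9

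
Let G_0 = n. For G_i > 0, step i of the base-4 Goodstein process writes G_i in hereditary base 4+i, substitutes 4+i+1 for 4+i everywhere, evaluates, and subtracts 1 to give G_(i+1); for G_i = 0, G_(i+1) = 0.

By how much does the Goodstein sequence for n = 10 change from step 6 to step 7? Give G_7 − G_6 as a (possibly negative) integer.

G_0=10  [base 4] 2·4 + 2  →[4↦5]→  2·5 + 2 = 12  −1 ⇒ G_1=11
G_1=11  [base 5] 2·5 + 1  →[5↦6]→  2·6 + 1 = 13  −1 ⇒ G_2=12
G_2=12  [base 6] 2·6  →[6↦7]→  2·7 = 14  −1 ⇒ G_3=13
G_3=13  [base 7] 7 + 6  →[7↦8]→  8 + 6 = 14  −1 ⇒ G_4=13
G_4=13  [base 8] 8 + 5  →[8↦9]→  9 + 5 = 14  −1 ⇒ G_5=13
G_5=13  [base 9] 9 + 4  →[9↦10]→  10 + 4 = 14  −1 ⇒ G_6=13
G_6=13  [base 10] 10 + 3  →[10↦11]→  11 + 3 = 14  −1 ⇒ G_7=13

0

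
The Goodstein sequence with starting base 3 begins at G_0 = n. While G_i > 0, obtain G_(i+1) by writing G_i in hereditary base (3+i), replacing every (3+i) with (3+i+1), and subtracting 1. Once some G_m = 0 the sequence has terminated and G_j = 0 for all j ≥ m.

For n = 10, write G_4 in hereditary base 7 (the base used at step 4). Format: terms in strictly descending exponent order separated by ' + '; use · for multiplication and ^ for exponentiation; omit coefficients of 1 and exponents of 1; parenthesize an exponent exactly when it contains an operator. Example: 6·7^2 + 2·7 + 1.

[0] 10 ≡ 3^2 + 1 (base 3). Lift 4: 17. −1: 16.
[1] 16 ≡ 4^2 (base 4). Lift 5: 25. −1: 24.
[2] 24 ≡ 4·5 + 4 (base 5). Lift 6: 28. −1: 27.
[3] 27 ≡ 4·6 + 3 (base 6). Lift 7: 31. −1: 30.
[4] 30 ≡ 4·7 + 2 (base 7). Lift 8: 34. −1: 33.

4·7 + 2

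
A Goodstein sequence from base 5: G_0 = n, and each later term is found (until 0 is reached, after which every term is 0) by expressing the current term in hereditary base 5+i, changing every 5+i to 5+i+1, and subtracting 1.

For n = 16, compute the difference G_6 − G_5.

1

(0) 16|_5 = 3·5 + 1 ↦ 3·6 + 1|_6 = 19 ⇒ 18
(1) 18|_6 = 3·6 ↦ 3·7|_7 = 21 ⇒ 20
(2) 20|_7 = 2·7 + 6 ↦ 2·8 + 6|_8 = 22 ⇒ 21
(3) 21|_8 = 2·8 + 5 ↦ 2·9 + 5|_9 = 23 ⇒ 22
(4) 22|_9 = 2·9 + 4 ↦ 2·10 + 4|_10 = 24 ⇒ 23
(5) 23|_10 = 2·10 + 3 ↦ 2·11 + 3|_11 = 25 ⇒ 24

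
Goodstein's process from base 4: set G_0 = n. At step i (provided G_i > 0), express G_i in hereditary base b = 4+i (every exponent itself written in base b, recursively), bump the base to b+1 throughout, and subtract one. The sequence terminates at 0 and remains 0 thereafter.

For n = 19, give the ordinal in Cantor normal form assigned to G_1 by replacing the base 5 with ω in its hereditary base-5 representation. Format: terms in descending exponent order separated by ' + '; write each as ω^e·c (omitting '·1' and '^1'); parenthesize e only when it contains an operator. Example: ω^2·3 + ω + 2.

ω^2 + 2

i=0: 19 = 4^2 + 3 (b=4); 4→5: 5^2 + 3 = 28; 28−1 = 27
i=1: 27 = 5^2 + 2 (b=5); 5→6: 6^2 + 2 = 38; 38−1 = 37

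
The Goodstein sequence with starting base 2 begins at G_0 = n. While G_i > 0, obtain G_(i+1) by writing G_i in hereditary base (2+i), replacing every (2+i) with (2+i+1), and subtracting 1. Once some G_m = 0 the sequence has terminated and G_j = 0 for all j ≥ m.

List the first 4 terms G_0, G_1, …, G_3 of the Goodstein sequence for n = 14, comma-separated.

14, 110, 1281, 18750

base 2: 14 = 2^(2 + 1) + 2^2 + 2; at 3: 3^(3 + 1) + 3^3 + 3 = 111; next = 110
base 3: 110 = 3^(3 + 1) + 3^3 + 2; at 4: 4^(4 + 1) + 4^4 + 2 = 1282; next = 1281
base 4: 1281 = 4^(4 + 1) + 4^4 + 1; at 5: 5^(5 + 1) + 5^5 + 1 = 18751; next = 18750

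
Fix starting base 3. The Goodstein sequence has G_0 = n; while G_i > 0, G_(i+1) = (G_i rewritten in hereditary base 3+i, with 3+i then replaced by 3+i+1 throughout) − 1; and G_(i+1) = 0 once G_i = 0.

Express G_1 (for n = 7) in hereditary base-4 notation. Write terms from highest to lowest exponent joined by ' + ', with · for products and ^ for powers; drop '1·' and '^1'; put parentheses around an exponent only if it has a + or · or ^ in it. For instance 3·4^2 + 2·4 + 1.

2·4

G_0=7  [base 3] 2·3 + 1  →[3↦4]→  2·4 + 1 = 9  −1 ⇒ G_1=8
G_1=8  [base 4] 2·4  →[4↦5]→  2·5 = 10  −1 ⇒ G_2=9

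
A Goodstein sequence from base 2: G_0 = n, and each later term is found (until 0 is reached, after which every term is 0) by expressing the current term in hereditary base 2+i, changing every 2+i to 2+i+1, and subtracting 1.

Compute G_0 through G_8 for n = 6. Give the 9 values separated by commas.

G_0 = 6. HB_2(6) = 2^2 + 2. Bump = 30. G_1 = 29.
G_1 = 29. HB_3(29) = 3^3 + 2. Bump = 258. G_2 = 257.
G_2 = 257. HB_4(257) = 4^4 + 1. Bump = 3126. G_3 = 3125.
G_3 = 3125. HB_5(3125) = 5^5. Bump = 46656. G_4 = 46655.
G_4 = 46655. HB_6(46655) = 5·6^5 + 5·6^4 + 5·6^3 + 5·6^2 + 5·6 + 5. Bump = 98040. G_5 = 98039.
G_5 = 98039. HB_7(98039) = 5·7^5 + 5·7^4 + 5·7^3 + 5·7^2 + 5·7 + 4. Bump = 187244. G_6 = 187243.
G_6 = 187243. HB_8(187243) = 5·8^5 + 5·8^4 + 5·8^3 + 5·8^2 + 5·8 + 3. Bump = 332148. G_7 = 332147.
G_7 = 332147. HB_9(332147) = 5·9^5 + 5·9^4 + 5·9^3 + 5·9^2 + 5·9 + 2. Bump = 555552. G_8 = 555551.

6, 29, 257, 3125, 46655, 98039, 187243, 332147, 555551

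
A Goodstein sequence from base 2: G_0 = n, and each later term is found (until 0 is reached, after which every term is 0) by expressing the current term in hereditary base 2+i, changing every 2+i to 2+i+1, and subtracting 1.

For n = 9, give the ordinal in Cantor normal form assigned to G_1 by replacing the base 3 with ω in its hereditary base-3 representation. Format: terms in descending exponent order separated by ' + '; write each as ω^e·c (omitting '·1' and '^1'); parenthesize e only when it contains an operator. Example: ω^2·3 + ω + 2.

i=0: 9 = 2^(2 + 1) + 1 (b=2); 2→3: 3^(3 + 1) + 1 = 82; 82−1 = 81
i=1: 81 = 3^(3 + 1) (b=3); 3→4: 4^(4 + 1) = 1024; 1024−1 = 1023

ω^(ω + 1)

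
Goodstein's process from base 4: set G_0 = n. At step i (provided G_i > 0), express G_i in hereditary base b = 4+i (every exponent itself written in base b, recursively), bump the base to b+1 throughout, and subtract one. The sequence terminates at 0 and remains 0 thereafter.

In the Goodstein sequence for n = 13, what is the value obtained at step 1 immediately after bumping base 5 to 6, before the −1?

18

(0) 13|_4 = 3·4 + 1 ↦ 3·5 + 1|_5 = 16 ⇒ 15
(1) 15|_5 = 3·5 ↦ 3·6|_6 = 18 ⇒ 17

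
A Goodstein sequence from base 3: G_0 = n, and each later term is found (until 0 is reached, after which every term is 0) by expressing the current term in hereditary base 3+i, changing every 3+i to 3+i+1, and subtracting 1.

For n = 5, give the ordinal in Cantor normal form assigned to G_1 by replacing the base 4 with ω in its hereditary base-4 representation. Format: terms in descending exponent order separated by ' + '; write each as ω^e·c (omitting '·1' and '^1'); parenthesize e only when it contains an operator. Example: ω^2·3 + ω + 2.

ω + 1

step 0: 5 = 3 + 2; sub 4 for 3: 4 + 2; = 6; G_1 = 6−1 = 5
step 1: 5 = 4 + 1; sub 5 for 4: 5 + 1; = 6; G_2 = 6−1 = 5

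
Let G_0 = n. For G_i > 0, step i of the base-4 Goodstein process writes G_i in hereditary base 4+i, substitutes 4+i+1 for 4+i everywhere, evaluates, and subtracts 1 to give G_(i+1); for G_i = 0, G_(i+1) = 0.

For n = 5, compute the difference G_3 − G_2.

step 0: 5 = 4 + 1; sub 5 for 4: 5 + 1; = 6; G_1 = 6−1 = 5
step 1: 5 = 5; sub 6 for 5: 6; = 6; G_2 = 6−1 = 5
step 2: 5 = 5; sub 7 for 6: 5; = 5; G_3 = 5−1 = 4

-1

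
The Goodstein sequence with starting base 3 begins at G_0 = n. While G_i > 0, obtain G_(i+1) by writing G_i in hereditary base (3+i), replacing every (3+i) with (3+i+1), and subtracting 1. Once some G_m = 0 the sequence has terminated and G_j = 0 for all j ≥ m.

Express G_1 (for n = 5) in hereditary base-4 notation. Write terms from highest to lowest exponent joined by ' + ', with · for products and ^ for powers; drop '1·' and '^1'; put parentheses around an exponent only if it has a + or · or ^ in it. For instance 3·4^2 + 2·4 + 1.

4 + 1

[0] 5 ≡ 3 + 2 (base 3). Lift 4: 6. −1: 5.
[1] 5 ≡ 4 + 1 (base 4). Lift 5: 6. −1: 5.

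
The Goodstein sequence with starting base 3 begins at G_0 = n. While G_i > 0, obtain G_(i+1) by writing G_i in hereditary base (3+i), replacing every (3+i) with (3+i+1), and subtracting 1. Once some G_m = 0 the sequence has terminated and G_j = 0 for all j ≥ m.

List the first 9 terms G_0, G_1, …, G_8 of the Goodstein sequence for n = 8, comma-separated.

8, 9, 10, 11, 11, 11, 11, 11, 11

8 —HB3→ 2·3 + 2 —bump→ 2·4 + 2 = 10 —(−1)→ 9
9 —HB4→ 2·4 + 1 —bump→ 2·5 + 1 = 11 —(−1)→ 10
10 —HB5→ 2·5 —bump→ 2·6 = 12 —(−1)→ 11
11 —HB6→ 6 + 5 —bump→ 7 + 5 = 12 —(−1)→ 11
11 —HB7→ 7 + 4 —bump→ 8 + 4 = 12 —(−1)→ 11
11 —HB8→ 8 + 3 —bump→ 9 + 3 = 12 —(−1)→ 11
11 —HB9→ 9 + 2 —bump→ 10 + 2 = 12 —(−1)→ 11
11 —HB10→ 10 + 1 —bump→ 11 + 1 = 12 —(−1)→ 11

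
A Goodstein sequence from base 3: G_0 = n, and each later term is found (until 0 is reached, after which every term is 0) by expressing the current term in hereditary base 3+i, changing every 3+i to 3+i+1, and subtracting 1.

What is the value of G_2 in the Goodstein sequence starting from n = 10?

24

step 0: 10 = 3^2 + 1; sub 4 for 3: 4^2 + 1; = 17; G_1 = 17−1 = 16
step 1: 16 = 4^2; sub 5 for 4: 5^2; = 25; G_2 = 25−1 = 24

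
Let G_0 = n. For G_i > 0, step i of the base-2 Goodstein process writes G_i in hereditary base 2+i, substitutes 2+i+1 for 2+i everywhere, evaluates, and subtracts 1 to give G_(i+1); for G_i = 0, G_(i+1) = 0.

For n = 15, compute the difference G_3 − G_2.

base 2: 15 = 2^(2 + 1) + 2^2 + 2 + 1; at 3: 3^(3 + 1) + 3^3 + 3 + 1 = 112; next = 111
base 3: 111 = 3^(3 + 1) + 3^3 + 3; at 4: 4^(4 + 1) + 4^4 + 4 = 1284; next = 1283
base 4: 1283 = 4^(4 + 1) + 4^4 + 3; at 5: 5^(5 + 1) + 5^5 + 3 = 18753; next = 18752

17469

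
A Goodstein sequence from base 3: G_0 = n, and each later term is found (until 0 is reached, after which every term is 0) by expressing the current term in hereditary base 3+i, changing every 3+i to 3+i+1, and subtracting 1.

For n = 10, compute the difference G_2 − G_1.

8

10 —HB3→ 3^2 + 1 —bump→ 4^2 + 1 = 17 —(−1)→ 16
16 —HB4→ 4^2 —bump→ 5^2 = 25 —(−1)→ 24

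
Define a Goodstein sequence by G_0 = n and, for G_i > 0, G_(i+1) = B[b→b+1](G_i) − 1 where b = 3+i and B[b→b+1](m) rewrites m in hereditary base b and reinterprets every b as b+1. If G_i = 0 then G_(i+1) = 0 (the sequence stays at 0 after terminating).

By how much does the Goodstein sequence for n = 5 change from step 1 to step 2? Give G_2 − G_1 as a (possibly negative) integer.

base 3: 5 = 3 + 2; at 4: 4 + 2 = 6; next = 5
base 4: 5 = 4 + 1; at 5: 5 + 1 = 6; next = 5

0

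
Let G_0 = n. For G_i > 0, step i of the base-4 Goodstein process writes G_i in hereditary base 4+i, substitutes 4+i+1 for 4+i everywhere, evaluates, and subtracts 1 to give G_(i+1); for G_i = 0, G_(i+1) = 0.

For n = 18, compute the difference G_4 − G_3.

step 0: 18 = 4^2 + 2; sub 5 for 4: 5^2 + 2; = 27; G_1 = 27−1 = 26
step 1: 26 = 5^2 + 1; sub 6 for 5: 6^2 + 1; = 37; G_2 = 37−1 = 36
step 2: 36 = 6^2; sub 7 for 6: 7^2; = 49; G_3 = 49−1 = 48
step 3: 48 = 6·7 + 6; sub 8 for 7: 6·8 + 6; = 54; G_4 = 54−1 = 53

5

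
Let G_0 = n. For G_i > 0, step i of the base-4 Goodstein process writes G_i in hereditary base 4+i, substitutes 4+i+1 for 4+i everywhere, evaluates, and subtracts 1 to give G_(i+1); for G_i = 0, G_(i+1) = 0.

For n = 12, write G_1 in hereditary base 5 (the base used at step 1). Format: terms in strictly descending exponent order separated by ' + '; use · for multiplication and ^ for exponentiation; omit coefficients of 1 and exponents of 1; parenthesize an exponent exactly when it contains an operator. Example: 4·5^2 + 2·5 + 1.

step 0: 12 = 3·4; sub 5 for 4: 3·5; = 15; G_1 = 15−1 = 14
step 1: 14 = 2·5 + 4; sub 6 for 5: 2·6 + 4; = 16; G_2 = 16−1 = 15

2·5 + 4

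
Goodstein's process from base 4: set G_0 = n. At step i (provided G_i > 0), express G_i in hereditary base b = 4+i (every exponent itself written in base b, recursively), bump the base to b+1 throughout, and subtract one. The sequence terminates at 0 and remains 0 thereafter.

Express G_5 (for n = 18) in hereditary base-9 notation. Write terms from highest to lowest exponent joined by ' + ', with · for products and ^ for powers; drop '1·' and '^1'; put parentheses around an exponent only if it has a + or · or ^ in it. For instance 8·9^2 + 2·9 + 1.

(0) 18|_4 = 4^2 + 2 ↦ 5^2 + 2|_5 = 27 ⇒ 26
(1) 26|_5 = 5^2 + 1 ↦ 6^2 + 1|_6 = 37 ⇒ 36
(2) 36|_6 = 6^2 ↦ 7^2|_7 = 49 ⇒ 48
(3) 48|_7 = 6·7 + 6 ↦ 6·8 + 6|_8 = 54 ⇒ 53
(4) 53|_8 = 6·8 + 5 ↦ 6·9 + 5|_9 = 59 ⇒ 58

6·9 + 4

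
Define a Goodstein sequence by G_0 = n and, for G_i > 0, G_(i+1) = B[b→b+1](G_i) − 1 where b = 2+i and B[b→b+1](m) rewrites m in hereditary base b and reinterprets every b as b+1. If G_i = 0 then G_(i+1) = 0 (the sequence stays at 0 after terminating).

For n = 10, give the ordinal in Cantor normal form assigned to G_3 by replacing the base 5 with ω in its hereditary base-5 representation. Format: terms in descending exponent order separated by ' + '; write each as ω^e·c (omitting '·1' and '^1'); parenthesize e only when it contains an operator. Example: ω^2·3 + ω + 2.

ω^(ω + 1)

10 —HB2→ 2^(2 + 1) + 2 —bump→ 3^(3 + 1) + 3 = 84 —(−1)→ 83
83 —HB3→ 3^(3 + 1) + 2 —bump→ 4^(4 + 1) + 2 = 1026 —(−1)→ 1025
1025 —HB4→ 4^(4 + 1) + 1 —bump→ 5^(5 + 1) + 1 = 15626 —(−1)→ 15625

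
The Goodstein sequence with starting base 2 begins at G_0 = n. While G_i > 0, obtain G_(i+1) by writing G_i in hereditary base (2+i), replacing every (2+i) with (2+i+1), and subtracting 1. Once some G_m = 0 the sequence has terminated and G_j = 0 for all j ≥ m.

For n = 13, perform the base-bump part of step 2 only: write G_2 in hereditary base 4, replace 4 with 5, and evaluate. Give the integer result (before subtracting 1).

base 2: 13 = 2^(2 + 1) + 2^2 + 1; at 3: 3^(3 + 1) + 3^3 + 1 = 109; next = 108
base 3: 108 = 3^(3 + 1) + 3^3; at 4: 4^(4 + 1) + 4^4 = 1280; next = 1279
base 4: 1279 = 4^(4 + 1) + 3·4^3 + 3·4^2 + 3·4 + 3; at 5: 5^(5 + 1) + 3·5^3 + 3·5^2 + 3·5 + 3 = 16093; next = 16092

16093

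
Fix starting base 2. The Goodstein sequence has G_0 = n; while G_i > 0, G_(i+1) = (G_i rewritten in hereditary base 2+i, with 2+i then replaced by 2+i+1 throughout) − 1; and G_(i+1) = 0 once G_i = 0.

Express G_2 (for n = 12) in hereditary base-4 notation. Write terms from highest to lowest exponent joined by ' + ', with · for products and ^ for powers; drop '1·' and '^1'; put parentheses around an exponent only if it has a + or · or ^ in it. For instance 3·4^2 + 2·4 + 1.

4^(4 + 1) + 2·4^2 + 2·4 + 1

12 —HB2→ 2^(2 + 1) + 2^2 —bump→ 3^(3 + 1) + 3^3 = 108 —(−1)→ 107
107 —HB3→ 3^(3 + 1) + 2·3^2 + 2·3 + 2 —bump→ 4^(4 + 1) + 2·4^2 + 2·4 + 2 = 1066 —(−1)→ 1065
1065 —HB4→ 4^(4 + 1) + 2·4^2 + 2·4 + 1 —bump→ 5^(5 + 1) + 2·5^2 + 2·5 + 1 = 15686 —(−1)→ 15685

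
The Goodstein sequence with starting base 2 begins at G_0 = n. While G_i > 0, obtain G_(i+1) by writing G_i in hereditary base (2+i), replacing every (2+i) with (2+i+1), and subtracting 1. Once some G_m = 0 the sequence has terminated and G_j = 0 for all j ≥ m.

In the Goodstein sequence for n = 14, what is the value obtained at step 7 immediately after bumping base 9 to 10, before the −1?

100000555552

(0) 14|_2 = 2^(2 + 1) + 2^2 + 2 ↦ 3^(3 + 1) + 3^3 + 3|_3 = 111 ⇒ 110
(1) 110|_3 = 3^(3 + 1) + 3^3 + 2 ↦ 4^(4 + 1) + 4^4 + 2|_4 = 1282 ⇒ 1281
(2) 1281|_4 = 4^(4 + 1) + 4^4 + 1 ↦ 5^(5 + 1) + 5^5 + 1|_5 = 18751 ⇒ 18750
(3) 18750|_5 = 5^(5 + 1) + 5^5 ↦ 6^(6 + 1) + 6^6|_6 = 326592 ⇒ 326591
(4) 326591|_6 = 6^(6 + 1) + 5·6^5 + 5·6^4 + 5·6^3 + 5·6^2 + 5·6 + 5 ↦ 7^(7 + 1) + 5·7^5 + 5·7^4 + 5·7^3 + 5·7^2 + 5·7 + 5|_7 = 5862841 ⇒ 5862840
(5) 5862840|_7 = 7^(7 + 1) + 5·7^5 + 5·7^4 + 5·7^3 + 5·7^2 + 5·7 + 4 ↦ 8^(8 + 1) + 5·8^5 + 5·8^4 + 5·8^3 + 5·8^2 + 5·8 + 4|_8 = 134404972 ⇒ 134404971
(6) 134404971|_8 = 8^(8 + 1) + 5·8^5 + 5·8^4 + 5·8^3 + 5·8^2 + 5·8 + 3 ↦ 9^(9 + 1) + 5·9^5 + 5·9^4 + 5·9^3 + 5·9^2 + 5·9 + 3|_9 = 3487116549 ⇒ 3487116548
(7) 3487116548|_9 = 9^(9 + 1) + 5·9^5 + 5·9^4 + 5·9^3 + 5·9^2 + 5·9 + 2 ↦ 10^(10 + 1) + 5·10^5 + 5·10^4 + 5·10^3 + 5·10^2 + 5·10 + 2|_10 = 100000555552 ⇒ 100000555551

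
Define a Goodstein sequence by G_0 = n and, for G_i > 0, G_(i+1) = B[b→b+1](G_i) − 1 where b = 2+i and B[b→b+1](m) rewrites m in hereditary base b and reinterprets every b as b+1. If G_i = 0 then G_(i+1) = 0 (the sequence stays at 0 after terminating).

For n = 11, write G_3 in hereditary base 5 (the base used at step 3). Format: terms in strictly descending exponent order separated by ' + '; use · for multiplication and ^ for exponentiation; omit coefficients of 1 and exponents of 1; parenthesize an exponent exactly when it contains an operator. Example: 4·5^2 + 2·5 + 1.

5^(5 + 1) + 2

[0] 11 ≡ 2^(2 + 1) + 2 + 1 (base 2). Lift 3: 85. −1: 84.
[1] 84 ≡ 3^(3 + 1) + 3 (base 3). Lift 4: 1028. −1: 1027.
[2] 1027 ≡ 4^(4 + 1) + 3 (base 4). Lift 5: 15628. −1: 15627.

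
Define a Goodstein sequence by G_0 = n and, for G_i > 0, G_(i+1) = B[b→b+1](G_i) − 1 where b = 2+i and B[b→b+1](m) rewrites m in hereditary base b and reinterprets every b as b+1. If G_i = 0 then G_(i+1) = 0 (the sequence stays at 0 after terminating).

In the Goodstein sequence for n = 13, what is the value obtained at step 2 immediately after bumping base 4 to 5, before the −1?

16093

step 0: 13 = 2^(2 + 1) + 2^2 + 1; sub 3 for 2: 3^(3 + 1) + 3^3 + 1; = 109; G_1 = 109−1 = 108
step 1: 108 = 3^(3 + 1) + 3^3; sub 4 for 3: 4^(4 + 1) + 4^4; = 1280; G_2 = 1280−1 = 1279
step 2: 1279 = 4^(4 + 1) + 3·4^3 + 3·4^2 + 3·4 + 3; sub 5 for 4: 5^(5 + 1) + 3·5^3 + 3·5^2 + 3·5 + 3; = 16093; G_3 = 16093−1 = 16092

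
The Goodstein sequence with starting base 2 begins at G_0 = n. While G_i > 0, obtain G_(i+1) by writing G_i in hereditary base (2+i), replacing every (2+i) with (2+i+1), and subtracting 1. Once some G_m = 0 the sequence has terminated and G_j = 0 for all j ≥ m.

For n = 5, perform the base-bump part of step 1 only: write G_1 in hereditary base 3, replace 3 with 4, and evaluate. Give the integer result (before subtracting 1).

256

step 0: 5 = 2^2 + 1; sub 3 for 2: 3^3 + 1; = 28; G_1 = 28−1 = 27
step 1: 27 = 3^3; sub 4 for 3: 4^4; = 256; G_2 = 256−1 = 255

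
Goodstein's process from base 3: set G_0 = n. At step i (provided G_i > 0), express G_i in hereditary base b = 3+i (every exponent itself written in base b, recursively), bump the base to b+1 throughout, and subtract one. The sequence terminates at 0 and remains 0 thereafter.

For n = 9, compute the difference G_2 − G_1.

2

step 0: 9 = 3^2; sub 4 for 3: 4^2; = 16; G_1 = 16−1 = 15
step 1: 15 = 3·4 + 3; sub 5 for 4: 3·5 + 3; = 18; G_2 = 18−1 = 17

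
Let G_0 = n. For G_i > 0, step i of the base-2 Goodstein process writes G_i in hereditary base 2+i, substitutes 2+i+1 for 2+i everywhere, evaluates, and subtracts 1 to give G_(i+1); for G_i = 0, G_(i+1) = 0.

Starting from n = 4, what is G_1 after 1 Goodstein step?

[0] 4 ≡ 2^2 (base 2). Lift 3: 27. −1: 26.
[1] 26 ≡ 2·3^2 + 2·3 + 2 (base 3). Lift 4: 42. −1: 41.

26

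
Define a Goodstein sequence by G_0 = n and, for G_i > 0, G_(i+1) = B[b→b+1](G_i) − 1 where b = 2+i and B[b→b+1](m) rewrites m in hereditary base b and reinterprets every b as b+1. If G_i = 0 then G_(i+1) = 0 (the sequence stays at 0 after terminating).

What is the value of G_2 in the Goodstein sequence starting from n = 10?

(0) 10|_2 = 2^(2 + 1) + 2 ↦ 3^(3 + 1) + 3|_3 = 84 ⇒ 83
(1) 83|_3 = 3^(3 + 1) + 2 ↦ 4^(4 + 1) + 2|_4 = 1026 ⇒ 1025
(2) 1025|_4 = 4^(4 + 1) + 1 ↦ 5^(5 + 1) + 1|_5 = 15626 ⇒ 15625

1025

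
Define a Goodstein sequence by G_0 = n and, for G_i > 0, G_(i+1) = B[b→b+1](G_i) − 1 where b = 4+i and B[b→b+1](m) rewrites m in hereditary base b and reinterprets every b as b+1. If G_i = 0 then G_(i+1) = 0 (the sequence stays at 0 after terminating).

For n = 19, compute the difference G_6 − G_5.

G_0=19  [base 4] 4^2 + 3  →[4↦5]→  5^2 + 3 = 28  −1 ⇒ G_1=27
G_1=27  [base 5] 5^2 + 2  →[5↦6]→  6^2 + 2 = 38  −1 ⇒ G_2=37
G_2=37  [base 6] 6^2 + 1  →[6↦7]→  7^2 + 1 = 50  −1 ⇒ G_3=49
G_3=49  [base 7] 7^2  →[7↦8]→  8^2 = 64  −1 ⇒ G_4=63
G_4=63  [base 8] 7·8 + 7  →[8↦9]→  7·9 + 7 = 70  −1 ⇒ G_5=69
G_5=69  [base 9] 7·9 + 6  →[9↦10]→  7·10 + 6 = 76  −1 ⇒ G_6=75

6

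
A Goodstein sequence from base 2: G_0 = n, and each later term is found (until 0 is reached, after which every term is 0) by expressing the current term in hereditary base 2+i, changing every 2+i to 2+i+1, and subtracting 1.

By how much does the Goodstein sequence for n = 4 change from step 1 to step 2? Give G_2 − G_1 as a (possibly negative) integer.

15

base 2: 4 = 2^2; at 3: 3^3 = 27; next = 26
base 3: 26 = 2·3^2 + 2·3 + 2; at 4: 2·4^2 + 2·4 + 2 = 42; next = 41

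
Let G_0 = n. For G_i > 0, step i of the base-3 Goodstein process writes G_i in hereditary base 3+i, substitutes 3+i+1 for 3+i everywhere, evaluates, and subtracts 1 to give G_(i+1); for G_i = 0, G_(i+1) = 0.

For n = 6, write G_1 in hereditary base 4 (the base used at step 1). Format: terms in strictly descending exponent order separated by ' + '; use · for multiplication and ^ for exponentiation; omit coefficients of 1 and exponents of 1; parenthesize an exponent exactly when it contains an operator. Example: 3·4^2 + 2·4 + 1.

(0) 6|_3 = 2·3 ↦ 2·4|_4 = 8 ⇒ 7
(1) 7|_4 = 4 + 3 ↦ 5 + 3|_5 = 8 ⇒ 7

4 + 3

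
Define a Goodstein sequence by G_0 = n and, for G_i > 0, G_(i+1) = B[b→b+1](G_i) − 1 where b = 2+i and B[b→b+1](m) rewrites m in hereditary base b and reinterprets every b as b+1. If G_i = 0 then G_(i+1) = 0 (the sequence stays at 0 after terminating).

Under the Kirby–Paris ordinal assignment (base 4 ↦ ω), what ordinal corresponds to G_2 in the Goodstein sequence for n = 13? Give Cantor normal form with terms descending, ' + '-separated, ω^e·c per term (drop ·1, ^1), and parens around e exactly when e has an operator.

(0) 13|_2 = 2^(2 + 1) + 2^2 + 1 ↦ 3^(3 + 1) + 3^3 + 1|_3 = 109 ⇒ 108
(1) 108|_3 = 3^(3 + 1) + 3^3 ↦ 4^(4 + 1) + 4^4|_4 = 1280 ⇒ 1279
(2) 1279|_4 = 4^(4 + 1) + 3·4^3 + 3·4^2 + 3·4 + 3 ↦ 5^(5 + 1) + 3·5^3 + 3·5^2 + 3·5 + 3|_5 = 16093 ⇒ 16092

ω^(ω + 1) + ω^3·3 + ω^2·3 + ω·3 + 3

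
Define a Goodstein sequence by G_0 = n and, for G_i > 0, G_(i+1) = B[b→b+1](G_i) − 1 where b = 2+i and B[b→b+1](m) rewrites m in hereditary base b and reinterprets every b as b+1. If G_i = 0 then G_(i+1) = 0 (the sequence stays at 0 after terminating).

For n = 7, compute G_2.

step 0: 7 = 2^2 + 2 + 1; sub 3 for 2: 3^3 + 3 + 1; = 31; G_1 = 31−1 = 30
step 1: 30 = 3^3 + 3; sub 4 for 3: 4^4 + 4; = 260; G_2 = 260−1 = 259
step 2: 259 = 4^4 + 3; sub 5 for 4: 5^5 + 3; = 3128; G_3 = 3128−1 = 3127

259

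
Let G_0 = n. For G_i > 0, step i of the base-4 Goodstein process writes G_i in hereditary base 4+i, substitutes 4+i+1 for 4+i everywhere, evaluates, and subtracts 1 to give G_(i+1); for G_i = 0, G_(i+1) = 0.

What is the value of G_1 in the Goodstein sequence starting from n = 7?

7

7 —HB4→ 4 + 3 —bump→ 5 + 3 = 8 —(−1)→ 7
7 —HB5→ 5 + 2 —bump→ 6 + 2 = 8 —(−1)→ 7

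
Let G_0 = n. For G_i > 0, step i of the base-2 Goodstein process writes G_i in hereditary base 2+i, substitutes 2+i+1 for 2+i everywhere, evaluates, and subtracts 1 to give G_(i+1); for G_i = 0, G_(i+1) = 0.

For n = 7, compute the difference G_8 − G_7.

7 —HB2→ 2^2 + 2 + 1 —bump→ 3^3 + 3 + 1 = 31 —(−1)→ 30
30 —HB3→ 3^3 + 3 —bump→ 4^4 + 4 = 260 —(−1)→ 259
259 —HB4→ 4^4 + 3 —bump→ 5^5 + 3 = 3128 —(−1)→ 3127
3127 —HB5→ 5^5 + 2 —bump→ 6^6 + 2 = 46658 —(−1)→ 46657
46657 —HB6→ 6^6 + 1 —bump→ 7^7 + 1 = 823544 —(−1)→ 823543
823543 —HB7→ 7^7 —bump→ 8^8 = 16777216 —(−1)→ 16777215
16777215 —HB8→ 7·8^7 + 7·8^6 + 7·8^5 + 7·8^4 + 7·8^3 + 7·8^2 + 7·8 + 7 —bump→ 7·9^7 + 7·9^6 + 7·9^5 + 7·9^4 + 7·9^3 + 7·9^2 + 7·9 + 7 = 37665880 —(−1)→ 37665879
37665879 —HB9→ 7·9^7 + 7·9^6 + 7·9^5 + 7·9^4 + 7·9^3 + 7·9^2 + 7·9 + 6 —bump→ 7·10^7 + 7·10^6 + 7·10^5 + 7·10^4 + 7·10^3 + 7·10^2 + 7·10 + 6 = 77777776 —(−1)→ 77777775

40111896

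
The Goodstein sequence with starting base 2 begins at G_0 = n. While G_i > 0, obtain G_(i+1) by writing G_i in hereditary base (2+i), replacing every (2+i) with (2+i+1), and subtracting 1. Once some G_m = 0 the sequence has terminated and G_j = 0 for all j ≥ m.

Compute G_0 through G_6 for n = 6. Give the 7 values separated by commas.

6, 29, 257, 3125, 46655, 98039, 187243

(0) 6|_2 = 2^2 + 2 ↦ 3^3 + 3|_3 = 30 ⇒ 29
(1) 29|_3 = 3^3 + 2 ↦ 4^4 + 2|_4 = 258 ⇒ 257
(2) 257|_4 = 4^4 + 1 ↦ 5^5 + 1|_5 = 3126 ⇒ 3125
(3) 3125|_5 = 5^5 ↦ 6^6|_6 = 46656 ⇒ 46655
(4) 46655|_6 = 5·6^5 + 5·6^4 + 5·6^3 + 5·6^2 + 5·6 + 5 ↦ 5·7^5 + 5·7^4 + 5·7^3 + 5·7^2 + 5·7 + 5|_7 = 98040 ⇒ 98039
(5) 98039|_7 = 5·7^5 + 5·7^4 + 5·7^3 + 5·7^2 + 5·7 + 4 ↦ 5·8^5 + 5·8^4 + 5·8^3 + 5·8^2 + 5·8 + 4|_8 = 187244 ⇒ 187243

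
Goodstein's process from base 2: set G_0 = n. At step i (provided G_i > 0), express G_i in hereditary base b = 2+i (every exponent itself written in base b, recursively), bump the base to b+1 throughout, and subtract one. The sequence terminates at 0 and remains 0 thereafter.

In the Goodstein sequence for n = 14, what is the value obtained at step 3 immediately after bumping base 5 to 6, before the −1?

326592

step 0: 14 = 2^(2 + 1) + 2^2 + 2; sub 3 for 2: 3^(3 + 1) + 3^3 + 3; = 111; G_1 = 111−1 = 110
step 1: 110 = 3^(3 + 1) + 3^3 + 2; sub 4 for 3: 4^(4 + 1) + 4^4 + 2; = 1282; G_2 = 1282−1 = 1281
step 2: 1281 = 4^(4 + 1) + 4^4 + 1; sub 5 for 4: 5^(5 + 1) + 5^5 + 1; = 18751; G_3 = 18751−1 = 18750
step 3: 18750 = 5^(5 + 1) + 5^5; sub 6 for 5: 6^(6 + 1) + 6^6; = 326592; G_4 = 326592−1 = 326591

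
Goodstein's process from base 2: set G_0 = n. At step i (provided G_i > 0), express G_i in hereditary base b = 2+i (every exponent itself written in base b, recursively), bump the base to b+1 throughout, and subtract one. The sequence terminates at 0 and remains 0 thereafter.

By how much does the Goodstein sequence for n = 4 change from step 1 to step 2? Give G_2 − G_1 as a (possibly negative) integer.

15

base 2: 4 = 2^2; at 3: 3^3 = 27; next = 26
base 3: 26 = 2·3^2 + 2·3 + 2; at 4: 2·4^2 + 2·4 + 2 = 42; next = 41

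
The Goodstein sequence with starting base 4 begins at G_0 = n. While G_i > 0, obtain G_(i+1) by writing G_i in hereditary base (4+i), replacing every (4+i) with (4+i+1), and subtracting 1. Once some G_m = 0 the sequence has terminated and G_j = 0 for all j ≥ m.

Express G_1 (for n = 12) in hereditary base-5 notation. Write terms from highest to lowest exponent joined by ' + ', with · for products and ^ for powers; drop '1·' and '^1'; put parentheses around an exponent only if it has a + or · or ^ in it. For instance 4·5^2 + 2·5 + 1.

[0] 12 ≡ 3·4 (base 4). Lift 5: 15. −1: 14.
[1] 14 ≡ 2·5 + 4 (base 5). Lift 6: 16. −1: 15.

2·5 + 4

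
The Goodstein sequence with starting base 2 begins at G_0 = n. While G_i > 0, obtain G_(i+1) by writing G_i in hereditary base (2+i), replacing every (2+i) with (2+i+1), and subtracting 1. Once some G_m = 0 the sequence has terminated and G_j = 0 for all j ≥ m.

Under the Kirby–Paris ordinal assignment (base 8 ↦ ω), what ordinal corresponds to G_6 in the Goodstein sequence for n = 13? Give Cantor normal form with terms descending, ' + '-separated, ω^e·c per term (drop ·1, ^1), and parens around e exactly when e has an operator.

ω^(ω + 1) + ω^3·3 + ω^2·3 + ω·2 + 7

step 0: 13 = 2^(2 + 1) + 2^2 + 1; sub 3 for 2: 3^(3 + 1) + 3^3 + 1; = 109; G_1 = 109−1 = 108
step 1: 108 = 3^(3 + 1) + 3^3; sub 4 for 3: 4^(4 + 1) + 4^4; = 1280; G_2 = 1280−1 = 1279
step 2: 1279 = 4^(4 + 1) + 3·4^3 + 3·4^2 + 3·4 + 3; sub 5 for 4: 5^(5 + 1) + 3·5^3 + 3·5^2 + 3·5 + 3; = 16093; G_3 = 16093−1 = 16092
step 3: 16092 = 5^(5 + 1) + 3·5^3 + 3·5^2 + 3·5 + 2; sub 6 for 5: 6^(6 + 1) + 3·6^3 + 3·6^2 + 3·6 + 2; = 280712; G_4 = 280712−1 = 280711
step 4: 280711 = 6^(6 + 1) + 3·6^3 + 3·6^2 + 3·6 + 1; sub 7 for 6: 7^(7 + 1) + 3·7^3 + 3·7^2 + 3·7 + 1; = 5765999; G_5 = 5765999−1 = 5765998
step 5: 5765998 = 7^(7 + 1) + 3·7^3 + 3·7^2 + 3·7; sub 8 for 7: 8^(8 + 1) + 3·8^3 + 3·8^2 + 3·8; = 134219480; G_6 = 134219480−1 = 134219479
step 6: 134219479 = 8^(8 + 1) + 3·8^3 + 3·8^2 + 2·8 + 7; sub 9 for 8: 9^(9 + 1) + 3·9^3 + 3·9^2 + 2·9 + 7; = 3486786856; G_7 = 3486786856−1 = 3486786855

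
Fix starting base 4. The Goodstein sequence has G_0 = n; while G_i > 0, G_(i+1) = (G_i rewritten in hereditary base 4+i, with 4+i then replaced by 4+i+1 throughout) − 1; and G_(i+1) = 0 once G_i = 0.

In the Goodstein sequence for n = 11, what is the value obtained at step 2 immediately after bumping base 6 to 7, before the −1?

[0] 11 ≡ 2·4 + 3 (base 4). Lift 5: 13. −1: 12.
[1] 12 ≡ 2·5 + 2 (base 5). Lift 6: 14. −1: 13.
[2] 13 ≡ 2·6 + 1 (base 6). Lift 7: 15. −1: 14.

15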